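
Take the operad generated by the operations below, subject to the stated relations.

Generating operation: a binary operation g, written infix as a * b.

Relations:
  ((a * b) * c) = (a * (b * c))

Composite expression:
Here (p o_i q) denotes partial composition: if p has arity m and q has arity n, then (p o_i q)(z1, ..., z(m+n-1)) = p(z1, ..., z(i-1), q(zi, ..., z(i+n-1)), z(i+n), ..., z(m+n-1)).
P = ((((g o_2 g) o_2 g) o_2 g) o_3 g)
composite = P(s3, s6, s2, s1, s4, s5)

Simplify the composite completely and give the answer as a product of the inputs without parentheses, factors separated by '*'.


Under associativity of g, the answer is the s's in reading order.
(s2 * s1) unparenthesizes to s2 * s1
(s6 * (s2 * s1)) unparenthesizes to s6 * s2 * s1
((s6 * (s2 * s1)) * s4) unparenthesizes to s6 * s2 * s1 * s4
(((s6 * (s2 * s1)) * s4) * s5) unparenthesizes to s6 * s2 * s1 * s4 * s5
(s3 * (((s6 * (s2 * s1)) * s4) * s5)) unparenthesizes to s3 * s6 * s2 * s1 * s4 * s5

s3 * s6 * s2 * s1 * s4 * s5


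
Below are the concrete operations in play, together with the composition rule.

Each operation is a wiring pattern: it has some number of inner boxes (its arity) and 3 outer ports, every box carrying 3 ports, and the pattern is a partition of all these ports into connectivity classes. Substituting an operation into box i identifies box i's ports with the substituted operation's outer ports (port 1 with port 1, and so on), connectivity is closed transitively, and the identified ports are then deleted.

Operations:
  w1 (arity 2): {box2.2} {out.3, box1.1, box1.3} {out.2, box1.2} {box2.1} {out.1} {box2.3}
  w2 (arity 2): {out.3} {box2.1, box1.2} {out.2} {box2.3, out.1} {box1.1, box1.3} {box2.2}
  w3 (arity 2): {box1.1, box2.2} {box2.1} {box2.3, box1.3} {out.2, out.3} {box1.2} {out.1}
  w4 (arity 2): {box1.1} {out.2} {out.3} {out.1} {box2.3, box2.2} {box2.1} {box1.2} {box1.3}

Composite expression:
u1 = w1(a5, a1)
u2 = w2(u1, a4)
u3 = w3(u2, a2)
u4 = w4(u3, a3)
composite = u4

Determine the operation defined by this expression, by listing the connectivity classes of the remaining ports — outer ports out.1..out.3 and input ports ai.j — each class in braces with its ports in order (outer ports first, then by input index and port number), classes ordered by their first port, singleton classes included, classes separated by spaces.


Connectivity passes through glued w4-boundaries; trace each wire chain.
after w1, the pattern on (a5, a1) reads {out.1} {out.2, a5.2} {out.3, a5.1, a5.3} {a1.1} {a1.2} {a1.3} (out.j = its outer ports)
after w2, the pattern on (a5, a1, a4) reads {out.1, a4.3} {out.2} {out.3} {a1.1} {a1.2} {a1.3} {a4.1, a5.2} {a4.2} {a5.1, a5.3} (out.j = its outer ports)
after w3, the pattern on (a5, a1, a4, a2) reads {out.1} {out.2, out.3} {a1.1} {a1.2} {a1.3} {a2.1} {a2.2, a4.3} {a2.3} {a4.1, a5.2} {a4.2} {a5.1, a5.3} (out.j = its outer ports)
after w4, the pattern on (a5, a1, a4, a2, a3) reads {out.1} {out.2} {out.3} {a1.1} {a1.2} {a1.3} {a2.1} {a2.2, a4.3} {a2.3} {a3.1} {a3.2, a3.3} {a4.1, a5.2} {a4.2} {a5.1, a5.3} (out.j = its outer ports)

{out.1} {out.2} {out.3} {a1.1} {a1.2} {a1.3} {a2.1} {a2.2, a4.3} {a2.3} {a3.1} {a3.2, a3.3} {a4.1, a5.2} {a4.2} {a5.1, a5.3}


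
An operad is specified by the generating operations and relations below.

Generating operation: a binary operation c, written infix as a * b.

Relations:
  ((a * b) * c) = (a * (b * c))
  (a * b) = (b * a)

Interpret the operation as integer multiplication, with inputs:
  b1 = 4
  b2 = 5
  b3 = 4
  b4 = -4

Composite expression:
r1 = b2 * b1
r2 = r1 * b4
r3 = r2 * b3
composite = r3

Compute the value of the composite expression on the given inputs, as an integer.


-320

(b2 * b1) = 20
((b2 * b1) * b4) = -80
(((b2 * b1) * b4) * b3) = -320


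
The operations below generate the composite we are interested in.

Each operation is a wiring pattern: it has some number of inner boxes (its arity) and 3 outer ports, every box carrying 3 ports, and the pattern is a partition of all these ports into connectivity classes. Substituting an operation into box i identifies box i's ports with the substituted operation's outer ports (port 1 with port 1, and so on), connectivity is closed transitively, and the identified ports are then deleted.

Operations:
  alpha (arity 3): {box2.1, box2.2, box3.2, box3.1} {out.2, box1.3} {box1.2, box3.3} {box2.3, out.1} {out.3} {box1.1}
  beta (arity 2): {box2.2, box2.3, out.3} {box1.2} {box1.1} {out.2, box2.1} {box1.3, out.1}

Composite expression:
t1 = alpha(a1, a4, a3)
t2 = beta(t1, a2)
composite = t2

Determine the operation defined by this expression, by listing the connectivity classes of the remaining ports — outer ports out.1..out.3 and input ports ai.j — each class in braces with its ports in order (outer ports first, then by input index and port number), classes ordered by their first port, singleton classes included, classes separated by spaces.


{out.1} {out.2, a2.1} {out.3, a2.2, a2.3} {a1.1} {a1.2, a3.3} {a1.3} {a3.1, a3.2, a4.1, a4.2} {a4.3}

Reachability decides: close wires over beta-identified ports.
the subtree at alpha composes to {out.1, a4.3} {out.2, a1.3} {out.3} {a1.1} {a1.2, a3.3} {a3.1, a3.2, a4.1, a4.2} on (a1, a4, a3); out.j = own outer ports
the subtree at beta composes to {out.1} {out.2, a2.1} {out.3, a2.2, a2.3} {a1.1} {a1.2, a3.3} {a1.3} {a3.1, a3.2, a4.1, a4.2} {a4.3} on (a1, a4, a3, a2); out.j = own outer ports


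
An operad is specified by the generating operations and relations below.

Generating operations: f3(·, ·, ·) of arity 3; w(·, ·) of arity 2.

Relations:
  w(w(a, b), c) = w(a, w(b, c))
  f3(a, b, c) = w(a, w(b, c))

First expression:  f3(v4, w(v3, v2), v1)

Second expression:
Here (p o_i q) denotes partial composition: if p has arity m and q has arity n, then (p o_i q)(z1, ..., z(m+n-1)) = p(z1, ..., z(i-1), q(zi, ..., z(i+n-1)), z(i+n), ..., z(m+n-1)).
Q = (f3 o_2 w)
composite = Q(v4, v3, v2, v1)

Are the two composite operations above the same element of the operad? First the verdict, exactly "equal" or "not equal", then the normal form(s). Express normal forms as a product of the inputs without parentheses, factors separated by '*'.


The first expression, normalized: v4 * v3 * v2 * v1
The second expression, normalized: v4 * v3 * v2 * v1
Identical normal forms: equal.

equal: each reduces to v4 * v3 * v2 * v1


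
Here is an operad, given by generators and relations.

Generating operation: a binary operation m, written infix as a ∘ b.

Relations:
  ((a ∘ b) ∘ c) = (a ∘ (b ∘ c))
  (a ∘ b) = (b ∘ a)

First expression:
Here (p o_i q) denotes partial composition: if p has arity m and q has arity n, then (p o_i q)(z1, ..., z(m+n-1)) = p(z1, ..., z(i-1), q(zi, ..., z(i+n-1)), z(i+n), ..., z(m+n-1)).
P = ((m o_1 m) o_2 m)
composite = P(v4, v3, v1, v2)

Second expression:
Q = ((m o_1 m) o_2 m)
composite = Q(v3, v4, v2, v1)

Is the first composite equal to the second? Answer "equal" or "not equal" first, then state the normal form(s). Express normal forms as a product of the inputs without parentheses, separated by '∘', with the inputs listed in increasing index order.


equal: each reduces to v1 ∘ v2 ∘ v3 ∘ v4

Normal form of the first expression: v1 ∘ v2 ∘ v3 ∘ v4
Normal form of the second expression: v1 ∘ v2 ∘ v3 ∘ v4
One common form — equal.


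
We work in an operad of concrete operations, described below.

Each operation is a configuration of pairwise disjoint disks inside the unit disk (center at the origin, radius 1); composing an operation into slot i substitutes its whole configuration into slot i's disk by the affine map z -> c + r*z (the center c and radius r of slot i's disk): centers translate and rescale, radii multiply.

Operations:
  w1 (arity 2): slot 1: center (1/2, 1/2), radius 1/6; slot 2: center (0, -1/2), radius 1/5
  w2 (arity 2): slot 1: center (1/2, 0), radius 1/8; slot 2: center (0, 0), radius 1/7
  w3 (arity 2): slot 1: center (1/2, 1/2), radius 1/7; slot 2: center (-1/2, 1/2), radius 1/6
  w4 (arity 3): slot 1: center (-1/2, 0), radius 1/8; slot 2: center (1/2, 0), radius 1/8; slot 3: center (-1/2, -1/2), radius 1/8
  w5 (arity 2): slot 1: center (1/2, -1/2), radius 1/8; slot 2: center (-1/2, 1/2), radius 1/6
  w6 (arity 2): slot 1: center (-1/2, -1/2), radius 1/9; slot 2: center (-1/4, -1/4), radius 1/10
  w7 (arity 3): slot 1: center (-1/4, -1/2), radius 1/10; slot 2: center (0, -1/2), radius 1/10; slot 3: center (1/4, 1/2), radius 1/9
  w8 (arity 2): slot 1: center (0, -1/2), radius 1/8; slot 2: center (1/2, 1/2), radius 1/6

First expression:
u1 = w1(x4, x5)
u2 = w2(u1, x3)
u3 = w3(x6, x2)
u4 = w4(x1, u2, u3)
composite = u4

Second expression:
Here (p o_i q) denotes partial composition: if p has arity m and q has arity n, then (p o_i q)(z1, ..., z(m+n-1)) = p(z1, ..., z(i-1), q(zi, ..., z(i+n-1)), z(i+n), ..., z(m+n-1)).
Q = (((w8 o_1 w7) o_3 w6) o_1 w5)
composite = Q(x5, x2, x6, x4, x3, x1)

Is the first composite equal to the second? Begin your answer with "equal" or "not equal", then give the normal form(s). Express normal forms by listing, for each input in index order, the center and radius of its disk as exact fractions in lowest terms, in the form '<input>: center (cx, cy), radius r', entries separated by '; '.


not equal; the first gives x1: center (-1/2, 0), radius 1/8; x2: center (-9/16, -7/16), radius 1/48; x3: center (1/2, 0), radius 1/56; x4: center (73/128, 1/128), radius 1/384; x5: center (9/16, -1/128), radius 1/320; x6: center (-7/16, -7/16), radius 1/56 and the second x1: center (1/2, 1/2), radius 1/6; x2: center (-3/80, -89/160), radius 1/480; x3: center (1/36, -127/288), radius 1/720; x4: center (7/288, -4/9), radius 1/648; x5: center (-1/40, -91/160), radius 1/640; x6: center (0, -9/16), radius 1/80

In normal form, the first expression is x1: center (-1/2, 0), radius 1/8; x2: center (-9/16, -7/16), radius 1/48; x3: center (1/2, 0), radius 1/56; x4: center (73/128, 1/128), radius 1/384; x5: center (9/16, -1/128), radius 1/320; x6: center (-7/16, -7/16), radius 1/56
In normal form, the second expression is x1: center (1/2, 1/2), radius 1/6; x2: center (-3/80, -89/160), radius 1/480; x3: center (1/36, -127/288), radius 1/720; x4: center (7/288, -4/9), radius 1/648; x5: center (-1/40, -91/160), radius 1/640; x6: center (0, -9/16), radius 1/80
Different reductions; not equal.


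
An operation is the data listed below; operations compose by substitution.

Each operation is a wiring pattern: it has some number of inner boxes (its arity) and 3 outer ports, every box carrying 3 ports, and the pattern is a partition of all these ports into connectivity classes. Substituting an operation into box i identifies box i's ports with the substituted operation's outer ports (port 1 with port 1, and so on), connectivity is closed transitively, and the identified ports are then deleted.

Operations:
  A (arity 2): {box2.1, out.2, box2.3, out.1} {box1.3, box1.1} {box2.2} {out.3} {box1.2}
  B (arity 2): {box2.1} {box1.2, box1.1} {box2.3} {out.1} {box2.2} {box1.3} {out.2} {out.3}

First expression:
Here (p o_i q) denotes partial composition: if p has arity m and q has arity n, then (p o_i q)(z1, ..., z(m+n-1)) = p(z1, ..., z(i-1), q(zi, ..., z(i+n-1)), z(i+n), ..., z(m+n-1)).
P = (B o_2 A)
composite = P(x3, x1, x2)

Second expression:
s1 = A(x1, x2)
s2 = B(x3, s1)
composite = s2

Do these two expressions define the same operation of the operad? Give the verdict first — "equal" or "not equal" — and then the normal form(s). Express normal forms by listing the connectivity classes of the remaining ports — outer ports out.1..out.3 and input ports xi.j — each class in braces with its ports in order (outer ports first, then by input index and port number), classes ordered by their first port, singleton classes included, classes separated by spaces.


equal — both sides give {out.1} {out.2} {out.3} {x1.1, x1.3} {x1.2} {x2.1, x2.3} {x2.2} {x3.1, x3.2} {x3.3}

Normal form of the first expression: {out.1} {out.2} {out.3} {x1.1, x1.3} {x1.2} {x2.1, x2.3} {x2.2} {x3.1, x3.2} {x3.3}
Normal form of the second expression: {out.1} {out.2} {out.3} {x1.1, x1.3} {x1.2} {x2.1, x2.3} {x2.2} {x3.1, x3.2} {x3.3}
The forms coincide; equal.


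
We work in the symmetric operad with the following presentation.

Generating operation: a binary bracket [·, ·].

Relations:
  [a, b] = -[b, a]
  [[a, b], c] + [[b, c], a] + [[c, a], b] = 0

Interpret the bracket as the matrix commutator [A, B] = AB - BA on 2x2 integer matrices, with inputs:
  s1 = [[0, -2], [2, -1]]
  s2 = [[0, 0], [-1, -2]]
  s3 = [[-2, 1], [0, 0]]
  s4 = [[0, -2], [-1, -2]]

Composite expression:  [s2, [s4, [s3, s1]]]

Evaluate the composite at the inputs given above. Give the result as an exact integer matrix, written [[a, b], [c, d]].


[s3, s1] = [[2, 3], [4, -2]]
[s4, [s3, s1]] = [[-5, 14], [-12, 5]]
[s2, [s4, [s3, s1]]] = [[14, 28], [34, -14]]

[[14, 28], [34, -14]]


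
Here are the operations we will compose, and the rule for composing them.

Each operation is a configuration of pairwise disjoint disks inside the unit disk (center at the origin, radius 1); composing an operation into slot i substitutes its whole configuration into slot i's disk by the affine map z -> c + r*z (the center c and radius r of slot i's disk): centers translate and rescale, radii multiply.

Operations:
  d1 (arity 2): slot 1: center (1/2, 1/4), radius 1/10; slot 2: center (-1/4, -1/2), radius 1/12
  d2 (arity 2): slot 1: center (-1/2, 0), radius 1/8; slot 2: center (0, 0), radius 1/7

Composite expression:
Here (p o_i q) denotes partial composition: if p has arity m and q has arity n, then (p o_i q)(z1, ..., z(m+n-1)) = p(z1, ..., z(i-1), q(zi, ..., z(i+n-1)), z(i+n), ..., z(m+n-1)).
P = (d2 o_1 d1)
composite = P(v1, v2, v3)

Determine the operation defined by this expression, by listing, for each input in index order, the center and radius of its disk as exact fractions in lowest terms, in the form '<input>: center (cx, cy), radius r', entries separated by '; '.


v1: center (-7/16, 1/32), radius 1/80; v2: center (-17/32, -1/16), radius 1/96; v3: center (0, 0), radius 1/7

Follow each v-input down from d2: c' goes to c + r*c', radius to r*r'.
input v1: composing its 2 substitution steps yields center (-7/16, 1/32), radius 1/80
input v2: composing its 2 substitution steps yields center (-17/32, -1/16), radius 1/96
input v3: composing its 1 substitution step yields center (0, 0), radius 1/7


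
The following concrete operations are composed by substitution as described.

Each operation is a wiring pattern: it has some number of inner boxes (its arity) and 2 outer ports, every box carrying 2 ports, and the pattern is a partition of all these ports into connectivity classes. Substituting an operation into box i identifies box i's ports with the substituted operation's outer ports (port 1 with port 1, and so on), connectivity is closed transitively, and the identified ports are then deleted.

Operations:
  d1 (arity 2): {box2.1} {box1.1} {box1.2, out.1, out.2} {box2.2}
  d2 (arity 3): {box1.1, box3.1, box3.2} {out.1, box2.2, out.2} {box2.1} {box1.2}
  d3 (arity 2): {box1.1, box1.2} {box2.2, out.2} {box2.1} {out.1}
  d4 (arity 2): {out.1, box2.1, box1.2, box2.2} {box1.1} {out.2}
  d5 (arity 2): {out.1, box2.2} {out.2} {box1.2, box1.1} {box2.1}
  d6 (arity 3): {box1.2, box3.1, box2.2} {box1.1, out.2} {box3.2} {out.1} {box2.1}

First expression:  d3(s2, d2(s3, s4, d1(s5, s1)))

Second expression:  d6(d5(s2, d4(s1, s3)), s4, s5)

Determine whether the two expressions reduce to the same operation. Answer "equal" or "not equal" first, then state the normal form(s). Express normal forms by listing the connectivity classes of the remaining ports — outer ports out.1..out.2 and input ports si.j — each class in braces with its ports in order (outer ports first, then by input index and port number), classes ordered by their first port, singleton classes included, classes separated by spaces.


Reducing the first expression gives {out.1} {out.2, s4.2} {s1.1} {s1.2} {s2.1, s2.2} {s3.1, s5.2} {s3.2} {s4.1} {s5.1}
Reducing the second expression gives {out.1} {out.2} {s1.1} {s1.2, s3.1, s3.2} {s2.1, s2.2} {s4.1} {s4.2, s5.1} {s5.2}
They disagree, so not equal.

not equal: they reduce to {out.1} {out.2, s4.2} {s1.1} {s1.2} {s2.1, s2.2} {s3.1, s5.2} {s3.2} {s4.1} {s5.1} and {out.1} {out.2} {s1.1} {s1.2, s3.1, s3.2} {s2.1, s2.2} {s4.1} {s4.2, s5.1} {s5.2}


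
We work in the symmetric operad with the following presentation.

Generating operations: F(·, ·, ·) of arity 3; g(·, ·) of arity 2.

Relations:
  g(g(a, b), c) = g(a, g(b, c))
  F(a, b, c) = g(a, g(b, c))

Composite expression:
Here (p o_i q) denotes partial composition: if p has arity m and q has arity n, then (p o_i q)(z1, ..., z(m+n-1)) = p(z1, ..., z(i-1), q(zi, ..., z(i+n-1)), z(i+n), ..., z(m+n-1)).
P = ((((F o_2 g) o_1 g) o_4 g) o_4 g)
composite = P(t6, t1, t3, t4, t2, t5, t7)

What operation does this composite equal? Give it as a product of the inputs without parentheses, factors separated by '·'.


t6 · t1 · t3 · t4 · t2 · t5 · t7

Key point: F is associative — brackets drop, the t-order remains.
g(t6, t1) unparenthesizes to t6 · t1
g(t4, t2) unparenthesizes to t4 · t2
g(g(t4, t2), t5) unparenthesizes to t4 · t2 · t5
g(t3, g(g(t4, t2), t5)) unparenthesizes to t3 · t4 · t2 · t5
F(g(t6, t1), g(t3, g(g(t4, t2), t5)), t7) unparenthesizes to t6 · t1 · t3 · t4 · t2 · t5 · t7


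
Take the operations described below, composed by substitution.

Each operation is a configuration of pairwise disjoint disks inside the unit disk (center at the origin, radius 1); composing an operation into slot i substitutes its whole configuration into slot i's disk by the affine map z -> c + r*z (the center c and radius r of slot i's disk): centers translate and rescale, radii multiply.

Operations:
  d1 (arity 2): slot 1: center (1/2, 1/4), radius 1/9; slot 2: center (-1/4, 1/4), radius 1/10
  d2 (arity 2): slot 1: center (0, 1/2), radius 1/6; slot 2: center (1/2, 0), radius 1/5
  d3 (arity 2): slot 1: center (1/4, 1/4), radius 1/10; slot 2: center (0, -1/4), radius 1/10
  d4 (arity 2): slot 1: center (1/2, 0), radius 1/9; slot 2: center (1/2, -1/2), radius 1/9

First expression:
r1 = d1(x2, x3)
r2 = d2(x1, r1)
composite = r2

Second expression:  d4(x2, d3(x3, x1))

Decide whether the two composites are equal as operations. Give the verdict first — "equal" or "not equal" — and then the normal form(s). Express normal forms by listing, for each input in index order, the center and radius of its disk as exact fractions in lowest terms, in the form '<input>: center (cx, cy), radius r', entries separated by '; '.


not equal; the first gives x1: center (0, 1/2), radius 1/6; x2: center (3/5, 1/20), radius 1/45; x3: center (9/20, 1/20), radius 1/50 and the second x1: center (1/2, -19/36), radius 1/90; x2: center (1/2, 0), radius 1/9; x3: center (19/36, -17/36), radius 1/90

The first composite normalizes to x1: center (0, 1/2), radius 1/6; x2: center (3/5, 1/20), radius 1/45; x3: center (9/20, 1/20), radius 1/50
The second composite normalizes to x1: center (1/2, -19/36), radius 1/90; x2: center (1/2, 0), radius 1/9; x3: center (19/36, -17/36), radius 1/90
No match — not equal.


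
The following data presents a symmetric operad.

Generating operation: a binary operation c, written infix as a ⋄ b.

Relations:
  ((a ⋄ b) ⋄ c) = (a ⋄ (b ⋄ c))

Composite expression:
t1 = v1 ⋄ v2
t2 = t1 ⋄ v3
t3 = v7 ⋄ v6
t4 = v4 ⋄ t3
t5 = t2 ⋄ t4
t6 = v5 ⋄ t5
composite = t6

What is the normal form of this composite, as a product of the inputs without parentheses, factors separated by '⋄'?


v5 ⋄ v1 ⋄ v2 ⋄ v3 ⋄ v4 ⋄ v7 ⋄ v6

Under associativity of c, the answer is the v's in reading order.
(v1 ⋄ v2) unparenthesizes to v1 ⋄ v2
((v1 ⋄ v2) ⋄ v3) unparenthesizes to v1 ⋄ v2 ⋄ v3
(v7 ⋄ v6) unparenthesizes to v7 ⋄ v6
(v4 ⋄ (v7 ⋄ v6)) unparenthesizes to v4 ⋄ v7 ⋄ v6
(((v1 ⋄ v2) ⋄ v3) ⋄ (v4 ⋄ (v7 ⋄ v6))) unparenthesizes to v1 ⋄ v2 ⋄ v3 ⋄ v4 ⋄ v7 ⋄ v6
(v5 ⋄ (((v1 ⋄ v2) ⋄ v3) ⋄ (v4 ⋄ (v7 ⋄ v6)))) unparenthesizes to v5 ⋄ v1 ⋄ v2 ⋄ v3 ⋄ v4 ⋄ v7 ⋄ v6


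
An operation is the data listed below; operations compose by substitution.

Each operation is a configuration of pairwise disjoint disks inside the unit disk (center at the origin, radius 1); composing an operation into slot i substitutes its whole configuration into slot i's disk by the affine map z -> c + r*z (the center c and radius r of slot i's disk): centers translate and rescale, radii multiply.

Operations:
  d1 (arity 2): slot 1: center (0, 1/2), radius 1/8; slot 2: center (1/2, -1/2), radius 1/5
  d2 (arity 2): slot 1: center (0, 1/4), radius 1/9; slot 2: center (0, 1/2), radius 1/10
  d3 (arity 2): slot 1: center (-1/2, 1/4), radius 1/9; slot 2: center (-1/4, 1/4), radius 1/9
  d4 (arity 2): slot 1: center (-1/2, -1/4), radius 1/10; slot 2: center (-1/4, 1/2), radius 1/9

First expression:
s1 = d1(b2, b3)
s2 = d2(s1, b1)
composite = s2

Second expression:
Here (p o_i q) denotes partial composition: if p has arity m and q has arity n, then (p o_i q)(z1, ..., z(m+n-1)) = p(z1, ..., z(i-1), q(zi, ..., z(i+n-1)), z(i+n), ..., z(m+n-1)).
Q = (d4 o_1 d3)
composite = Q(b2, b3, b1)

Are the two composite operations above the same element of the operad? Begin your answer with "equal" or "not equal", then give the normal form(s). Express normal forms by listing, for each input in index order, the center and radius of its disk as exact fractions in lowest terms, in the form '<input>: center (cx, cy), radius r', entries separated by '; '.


not equal; first: b1: center (0, 1/2), radius 1/10; b2: center (0, 11/36), radius 1/72; b3: center (1/18, 7/36), radius 1/45; second: b1: center (-1/4, 1/2), radius 1/9; b2: center (-11/20, -9/40), radius 1/90; b3: center (-21/40, -9/40), radius 1/90

Reducing the first expression gives b1: center (0, 1/2), radius 1/10; b2: center (0, 11/36), radius 1/72; b3: center (1/18, 7/36), radius 1/45
Reducing the second expression gives b1: center (-1/4, 1/2), radius 1/9; b2: center (-11/20, -9/40), radius 1/90; b3: center (-21/40, -9/40), radius 1/90
Different reductions; not equal.


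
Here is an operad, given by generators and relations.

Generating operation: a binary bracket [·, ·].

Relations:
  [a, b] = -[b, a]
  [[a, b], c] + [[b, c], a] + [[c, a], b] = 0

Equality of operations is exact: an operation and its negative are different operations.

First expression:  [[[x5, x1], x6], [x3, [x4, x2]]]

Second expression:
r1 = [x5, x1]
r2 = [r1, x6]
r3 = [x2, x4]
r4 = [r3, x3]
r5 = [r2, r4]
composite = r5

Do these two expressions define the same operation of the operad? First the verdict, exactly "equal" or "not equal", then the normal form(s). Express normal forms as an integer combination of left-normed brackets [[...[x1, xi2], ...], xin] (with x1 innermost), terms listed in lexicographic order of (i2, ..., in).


equal: each reduces to -[[[[[x1, x5], x6], x2], x4], x3] + [[[[[x1, x5], x6], x3], x2], x4] - [[[[[x1, x5], x6], x3], x4], x2] + [[[[[x1, x5], x6], x4], x2], x3]

In normal form, the first expression is -[[[[[x1, x5], x6], x2], x4], x3] + [[[[[x1, x5], x6], x3], x2], x4] - [[[[[x1, x5], x6], x3], x4], x2] + [[[[[x1, x5], x6], x4], x2], x3]
In normal form, the second expression is -[[[[[x1, x5], x6], x2], x4], x3] + [[[[[x1, x5], x6], x3], x2], x4] - [[[[[x1, x5], x6], x3], x4], x2] + [[[[[x1, x5], x6], x4], x2], x3]
The normal forms match — equal.


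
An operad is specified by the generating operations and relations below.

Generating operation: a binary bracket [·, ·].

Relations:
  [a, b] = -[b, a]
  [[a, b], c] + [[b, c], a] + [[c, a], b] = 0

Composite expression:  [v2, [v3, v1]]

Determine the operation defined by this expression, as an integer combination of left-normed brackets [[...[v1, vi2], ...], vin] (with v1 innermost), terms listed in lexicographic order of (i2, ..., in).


[[v1, v3], v2]

Expand each bracket as ab - ba; the v1-initial words give the coefficients.
Composite bracket: [v2, [v3, v1]]
Full expansion: 4 signed words from ab - ba (2^2 = 4).
Coefficients come from the v1-initial words:
  v1v3v2 appears with sign +1, giving the term +[[v1, v3], v2]


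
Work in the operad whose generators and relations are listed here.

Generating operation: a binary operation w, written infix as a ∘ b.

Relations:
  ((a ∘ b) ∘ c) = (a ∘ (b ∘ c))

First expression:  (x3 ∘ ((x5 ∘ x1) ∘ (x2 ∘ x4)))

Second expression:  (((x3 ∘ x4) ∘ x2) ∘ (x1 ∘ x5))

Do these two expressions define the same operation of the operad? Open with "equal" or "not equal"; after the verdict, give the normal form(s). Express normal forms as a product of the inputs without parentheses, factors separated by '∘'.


not equal — first x3 ∘ x5 ∘ x1 ∘ x2 ∘ x4, second x3 ∘ x4 ∘ x2 ∘ x1 ∘ x5

The first expression, normalized: x3 ∘ x5 ∘ x1 ∘ x2 ∘ x4
The second expression, normalized: x3 ∘ x4 ∘ x2 ∘ x1 ∘ x5
The normal forms differ: not equal.


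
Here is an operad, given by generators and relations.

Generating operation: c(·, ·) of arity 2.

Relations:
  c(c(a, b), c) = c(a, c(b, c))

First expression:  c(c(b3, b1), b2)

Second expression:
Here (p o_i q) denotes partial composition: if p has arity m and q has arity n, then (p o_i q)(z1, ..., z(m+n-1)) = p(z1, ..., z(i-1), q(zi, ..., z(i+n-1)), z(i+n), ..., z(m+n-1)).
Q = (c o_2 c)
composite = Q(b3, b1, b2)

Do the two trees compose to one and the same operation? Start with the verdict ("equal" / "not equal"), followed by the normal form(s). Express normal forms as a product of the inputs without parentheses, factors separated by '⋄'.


The first expression reduces to b3 ⋄ b1 ⋄ b2
The second expression reduces to b3 ⋄ b1 ⋄ b2
The forms coincide; equal.

equal: each reduces to b3 ⋄ b1 ⋄ b2


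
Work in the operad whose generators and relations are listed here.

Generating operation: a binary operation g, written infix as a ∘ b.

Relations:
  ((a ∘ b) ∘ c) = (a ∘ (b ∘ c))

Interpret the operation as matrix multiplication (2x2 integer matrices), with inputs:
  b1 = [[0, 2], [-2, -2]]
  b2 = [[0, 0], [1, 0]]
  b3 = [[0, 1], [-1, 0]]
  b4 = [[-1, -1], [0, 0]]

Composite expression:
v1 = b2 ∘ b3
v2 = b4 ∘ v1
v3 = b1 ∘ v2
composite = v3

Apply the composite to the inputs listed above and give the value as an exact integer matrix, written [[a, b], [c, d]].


(b2 ∘ b3) = [[0, 0], [0, 1]]
(b4 ∘ (b2 ∘ b3)) = [[0, -1], [0, 0]]
(b1 ∘ (b4 ∘ (b2 ∘ b3))) = [[0, 0], [0, 2]]

[[0, 0], [0, 2]]


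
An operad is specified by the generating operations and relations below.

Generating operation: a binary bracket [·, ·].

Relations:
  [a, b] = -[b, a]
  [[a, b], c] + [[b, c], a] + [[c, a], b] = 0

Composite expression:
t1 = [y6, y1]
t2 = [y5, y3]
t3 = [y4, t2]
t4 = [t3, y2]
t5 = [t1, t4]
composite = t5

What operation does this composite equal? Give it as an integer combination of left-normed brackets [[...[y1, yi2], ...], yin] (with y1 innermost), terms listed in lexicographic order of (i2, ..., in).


[[[[[y1, y6], y2], y3], y5], y4] - [[[[[y1, y6], y2], y4], y3], y5] + [[[[[y1, y6], y2], y4], y5], y3] - [[[[[y1, y6], y2], y5], y3], y4] - [[[[[y1, y6], y3], y5], y4], y2] + [[[[[y1, y6], y4], y3], y5], y2] - [[[[[y1, y6], y4], y5], y3], y2] + [[[[[y1, y6], y5], y3], y4], y2]

Left-normed coefficients sit on the y1-initial expansion words.
Composite bracket: [[y6, y1], [[y4, [y5, y3]], y2]]
Full expansion: 32 signed words from ab - ba (2^5 = 32).
The y1-initial words carry the normal form:
  y1y6y2y3y5y4 appears with sign +1, giving the term +[[[[[y1, y6], y2], y3], y5], y4]
  y1y6y2y4y3y5 appears with sign -1, giving the term -[[[[[y1, y6], y2], y4], y3], y5]
  y1y6y2y4y5y3 appears with sign +1, giving the term +[[[[[y1, y6], y2], y4], y5], y3]
  y1y6y2y5y3y4 appears with sign -1, giving the term -[[[[[y1, y6], y2], y5], y3], y4]
  y1y6y3y5y4y2 appears with sign -1, giving the term -[[[[[y1, y6], y3], y5], y4], y2]
  y1y6y4y3y5y2 appears with sign +1, giving the term +[[[[[y1, y6], y4], y3], y5], y2]
  y1y6y4y5y3y2 appears with sign -1, giving the term -[[[[[y1, y6], y4], y5], y3], y2]
  y1y6y5y3y4y2 appears with sign +1, giving the term +[[[[[y1, y6], y5], y3], y4], y2]


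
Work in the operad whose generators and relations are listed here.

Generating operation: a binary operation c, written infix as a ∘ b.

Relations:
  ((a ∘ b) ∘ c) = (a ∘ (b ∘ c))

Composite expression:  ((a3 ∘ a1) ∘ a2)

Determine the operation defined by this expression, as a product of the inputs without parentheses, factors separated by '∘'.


a3 ∘ a1 ∘ a2

Associativity of c dissolves the nesting; only the a-input order survives.
(a3 ∘ a1) reduces to a3 ∘ a1
((a3 ∘ a1) ∘ a2) reduces to a3 ∘ a1 ∘ a2


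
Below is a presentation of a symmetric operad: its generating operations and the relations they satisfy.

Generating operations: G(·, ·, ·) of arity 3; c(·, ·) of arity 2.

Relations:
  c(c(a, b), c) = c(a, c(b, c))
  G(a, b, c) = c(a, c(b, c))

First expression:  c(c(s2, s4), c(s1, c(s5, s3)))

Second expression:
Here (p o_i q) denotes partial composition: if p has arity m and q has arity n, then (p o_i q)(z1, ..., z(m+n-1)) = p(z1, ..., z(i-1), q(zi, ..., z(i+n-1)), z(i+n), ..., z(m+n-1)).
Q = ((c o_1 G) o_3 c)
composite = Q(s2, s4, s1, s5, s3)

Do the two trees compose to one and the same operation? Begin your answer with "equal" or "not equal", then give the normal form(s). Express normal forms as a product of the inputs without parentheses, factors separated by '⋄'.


In normal form, the first expression is s2 ⋄ s4 ⋄ s1 ⋄ s5 ⋄ s3
In normal form, the second expression is s2 ⋄ s4 ⋄ s1 ⋄ s5 ⋄ s3
Same normal form: equal.

equal; both compose to s2 ⋄ s4 ⋄ s1 ⋄ s5 ⋄ s3


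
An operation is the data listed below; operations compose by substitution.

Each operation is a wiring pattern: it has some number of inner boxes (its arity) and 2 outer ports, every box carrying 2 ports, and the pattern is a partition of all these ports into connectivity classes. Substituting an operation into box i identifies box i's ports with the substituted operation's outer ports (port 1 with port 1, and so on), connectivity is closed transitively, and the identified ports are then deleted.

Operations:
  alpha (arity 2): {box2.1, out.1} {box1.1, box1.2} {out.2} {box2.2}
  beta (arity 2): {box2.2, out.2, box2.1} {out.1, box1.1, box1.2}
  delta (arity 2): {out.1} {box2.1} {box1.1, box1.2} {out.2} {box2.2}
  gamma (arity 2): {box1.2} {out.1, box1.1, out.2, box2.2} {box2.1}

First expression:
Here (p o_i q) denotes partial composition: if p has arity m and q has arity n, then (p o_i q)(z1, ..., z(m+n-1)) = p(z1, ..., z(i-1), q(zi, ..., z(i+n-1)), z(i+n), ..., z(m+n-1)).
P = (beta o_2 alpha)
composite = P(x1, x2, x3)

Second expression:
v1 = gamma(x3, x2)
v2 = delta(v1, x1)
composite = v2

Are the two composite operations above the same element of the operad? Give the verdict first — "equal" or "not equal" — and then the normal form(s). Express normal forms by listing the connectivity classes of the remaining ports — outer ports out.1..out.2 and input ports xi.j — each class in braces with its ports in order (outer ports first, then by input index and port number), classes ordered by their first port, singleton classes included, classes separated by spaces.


Reducing the first expression gives {out.1, x1.1, x1.2} {out.2, x3.1} {x2.1, x2.2} {x3.2}
Reducing the second expression gives {out.1} {out.2} {x1.1} {x1.2} {x2.1} {x2.2, x3.1} {x3.2}
Different reductions; not equal.

not equal; the first gives {out.1, x1.1, x1.2} {out.2, x3.1} {x2.1, x2.2} {x3.2} and the second {out.1} {out.2} {x1.1} {x1.2} {x2.1} {x2.2, x3.1} {x3.2}


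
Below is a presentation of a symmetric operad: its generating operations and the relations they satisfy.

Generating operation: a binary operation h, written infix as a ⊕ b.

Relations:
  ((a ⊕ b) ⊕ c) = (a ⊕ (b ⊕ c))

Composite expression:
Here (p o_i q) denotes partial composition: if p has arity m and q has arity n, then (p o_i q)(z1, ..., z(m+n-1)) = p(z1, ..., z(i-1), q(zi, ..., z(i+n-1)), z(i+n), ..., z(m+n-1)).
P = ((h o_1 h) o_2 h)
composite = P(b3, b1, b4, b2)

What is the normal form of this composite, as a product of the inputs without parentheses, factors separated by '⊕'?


b3 ⊕ b1 ⊕ b4 ⊕ b2

Key point: h is associative — brackets drop, the b-order remains.
(b1 ⊕ b4) flattens to b1 ⊕ b4
(b3 ⊕ (b1 ⊕ b4)) flattens to b3 ⊕ b1 ⊕ b4
((b3 ⊕ (b1 ⊕ b4)) ⊕ b2) flattens to b3 ⊕ b1 ⊕ b4 ⊕ b2


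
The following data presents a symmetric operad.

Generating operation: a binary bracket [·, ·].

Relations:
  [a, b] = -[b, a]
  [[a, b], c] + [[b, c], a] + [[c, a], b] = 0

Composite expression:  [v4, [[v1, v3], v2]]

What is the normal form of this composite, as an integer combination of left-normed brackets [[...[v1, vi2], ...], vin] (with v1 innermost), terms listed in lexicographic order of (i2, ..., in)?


-[[[v1, v3], v2], v4]


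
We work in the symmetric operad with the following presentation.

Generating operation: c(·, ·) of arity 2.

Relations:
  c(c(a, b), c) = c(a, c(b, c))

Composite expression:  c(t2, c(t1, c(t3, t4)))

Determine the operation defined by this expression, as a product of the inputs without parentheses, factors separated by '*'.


All parenthesizations of c agree; list the t-inputs left to right.
c(t3, t4) reduces to t3 * t4
c(t1, c(t3, t4)) reduces to t1 * t3 * t4
c(t2, c(t1, c(t3, t4))) reduces to t2 * t1 * t3 * t4

t2 * t1 * t3 * t4


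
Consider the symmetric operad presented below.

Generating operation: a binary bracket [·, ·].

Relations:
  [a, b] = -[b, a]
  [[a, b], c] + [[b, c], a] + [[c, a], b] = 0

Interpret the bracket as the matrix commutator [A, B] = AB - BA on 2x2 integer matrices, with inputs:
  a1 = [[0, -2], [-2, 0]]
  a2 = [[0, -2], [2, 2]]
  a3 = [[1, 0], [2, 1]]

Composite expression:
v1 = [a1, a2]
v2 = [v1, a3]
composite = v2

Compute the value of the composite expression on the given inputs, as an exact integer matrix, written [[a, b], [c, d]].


[a1, a2] = [[-8, -4], [4, 8]]
[[a1, a2], a3] = [[-8, 0], [32, 8]]

[[-8, 0], [32, 8]]


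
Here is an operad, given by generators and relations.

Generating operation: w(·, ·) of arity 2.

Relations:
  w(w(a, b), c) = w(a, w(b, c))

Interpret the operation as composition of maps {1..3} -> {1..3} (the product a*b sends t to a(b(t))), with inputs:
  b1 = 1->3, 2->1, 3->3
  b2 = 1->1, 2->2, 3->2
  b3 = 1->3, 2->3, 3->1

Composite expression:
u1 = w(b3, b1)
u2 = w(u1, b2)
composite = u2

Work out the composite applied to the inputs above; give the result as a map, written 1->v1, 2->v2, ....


1->1, 2->3, 3->3

w(b3, b1) = 1->1, 2->3, 3->1
w(w(b3, b1), b2) = 1->1, 2->3, 3->3


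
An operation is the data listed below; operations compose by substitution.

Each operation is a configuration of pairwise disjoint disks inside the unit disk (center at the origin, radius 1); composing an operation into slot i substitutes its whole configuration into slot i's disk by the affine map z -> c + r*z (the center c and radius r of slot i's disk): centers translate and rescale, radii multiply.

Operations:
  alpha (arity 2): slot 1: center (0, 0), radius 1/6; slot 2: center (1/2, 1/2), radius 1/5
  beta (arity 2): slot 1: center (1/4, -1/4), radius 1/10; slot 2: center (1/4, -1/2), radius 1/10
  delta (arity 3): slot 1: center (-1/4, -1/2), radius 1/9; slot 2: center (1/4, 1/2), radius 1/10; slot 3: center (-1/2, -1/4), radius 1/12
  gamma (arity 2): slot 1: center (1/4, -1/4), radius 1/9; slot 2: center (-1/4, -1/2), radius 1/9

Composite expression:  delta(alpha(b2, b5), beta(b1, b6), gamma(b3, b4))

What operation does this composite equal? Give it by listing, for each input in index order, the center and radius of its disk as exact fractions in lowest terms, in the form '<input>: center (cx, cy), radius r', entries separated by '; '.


b1: center (11/40, 19/40), radius 1/100; b2: center (-1/4, -1/2), radius 1/54; b3: center (-23/48, -13/48), radius 1/108; b4: center (-25/48, -7/24), radius 1/108; b5: center (-7/36, -4/9), radius 1/45; b6: center (11/40, 9/20), radius 1/100

Each b-disk chains the slot maps above it in delta; radii multiply.
input b2: applying the 2 nested substitutions gives center (-1/4, -1/2), radius 1/54
input b5: applying the 2 nested substitutions gives center (-7/36, -4/9), radius 1/45
input b1: applying the 2 nested substitutions gives center (11/40, 19/40), radius 1/100
input b6: applying the 2 nested substitutions gives center (11/40, 9/20), radius 1/100
input b3: applying the 2 nested substitutions gives center (-23/48, -13/48), radius 1/108
input b4: applying the 2 nested substitutions gives center (-25/48, -7/24), radius 1/108


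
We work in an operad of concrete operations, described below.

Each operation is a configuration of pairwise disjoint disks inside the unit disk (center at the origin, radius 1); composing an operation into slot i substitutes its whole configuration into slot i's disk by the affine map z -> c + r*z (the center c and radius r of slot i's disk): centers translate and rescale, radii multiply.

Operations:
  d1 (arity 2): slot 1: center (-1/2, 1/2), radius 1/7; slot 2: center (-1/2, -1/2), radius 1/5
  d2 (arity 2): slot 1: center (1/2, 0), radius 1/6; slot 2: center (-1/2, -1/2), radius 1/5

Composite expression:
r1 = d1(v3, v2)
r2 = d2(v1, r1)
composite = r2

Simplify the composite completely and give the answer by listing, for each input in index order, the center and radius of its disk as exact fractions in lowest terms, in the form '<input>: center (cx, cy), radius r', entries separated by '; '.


v1: center (1/2, 0), radius 1/6; v2: center (-3/5, -3/5), radius 1/25; v3: center (-3/5, -2/5), radius 1/35


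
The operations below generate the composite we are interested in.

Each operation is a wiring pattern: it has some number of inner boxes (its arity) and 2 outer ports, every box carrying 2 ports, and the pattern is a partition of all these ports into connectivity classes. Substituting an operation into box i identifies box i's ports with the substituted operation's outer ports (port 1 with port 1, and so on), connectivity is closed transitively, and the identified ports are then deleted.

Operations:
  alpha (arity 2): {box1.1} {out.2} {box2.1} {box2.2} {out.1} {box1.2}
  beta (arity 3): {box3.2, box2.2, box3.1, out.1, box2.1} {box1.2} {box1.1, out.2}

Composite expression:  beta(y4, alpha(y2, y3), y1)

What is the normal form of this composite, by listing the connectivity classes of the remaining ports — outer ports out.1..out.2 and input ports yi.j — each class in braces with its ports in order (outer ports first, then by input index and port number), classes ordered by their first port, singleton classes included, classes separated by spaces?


Reachability decides: close wires over beta-identified ports.
the subtree at alpha composes to {out.1} {out.2} {y2.1} {y2.2} {y3.1} {y3.2} on (y2, y3); out.j = own outer ports
the subtree at beta composes to {out.1, y1.1, y1.2} {out.2, y4.1} {y2.1} {y2.2} {y3.1} {y3.2} {y4.2} on (y4, y2, y3, y1); out.j = own outer ports

{out.1, y1.1, y1.2} {out.2, y4.1} {y2.1} {y2.2} {y3.1} {y3.2} {y4.2}


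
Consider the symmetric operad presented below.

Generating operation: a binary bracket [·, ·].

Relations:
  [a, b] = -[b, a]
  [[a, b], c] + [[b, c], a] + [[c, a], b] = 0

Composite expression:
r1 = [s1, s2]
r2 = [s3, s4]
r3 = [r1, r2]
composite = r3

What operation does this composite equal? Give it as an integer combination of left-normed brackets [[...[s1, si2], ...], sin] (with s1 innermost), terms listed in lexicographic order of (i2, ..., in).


[[[s1, s2], s3], s4] - [[[s1, s2], s4], s3]

Skip Jacobi rewriting: expand, keep s1-initial words, read off terms.
Composite bracket: [[s1, s2], [s3, s4]]
Under [a, b] = ab - ba we get 8 signed associative words (2^3 = 8).
The s1-initial words carry the normal form:
  word s1s2s3s4 has sign +1, contributing +[[[s1, s2], s3], s4]
  word s1s2s4s3 has sign -1, contributing -[[[s1, s2], s4], s3]


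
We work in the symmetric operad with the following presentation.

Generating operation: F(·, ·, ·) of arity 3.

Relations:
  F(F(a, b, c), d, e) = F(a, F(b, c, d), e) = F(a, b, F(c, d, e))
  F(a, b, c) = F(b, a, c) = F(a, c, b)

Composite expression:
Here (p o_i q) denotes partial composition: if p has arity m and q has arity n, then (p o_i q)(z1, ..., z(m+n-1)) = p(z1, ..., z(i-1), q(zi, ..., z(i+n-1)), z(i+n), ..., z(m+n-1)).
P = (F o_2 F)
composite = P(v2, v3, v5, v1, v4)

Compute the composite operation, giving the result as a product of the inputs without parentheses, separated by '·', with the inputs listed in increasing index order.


v1 · v2 · v3 · v4 · v5

Both nesting and order wash out for F; what remains is which v's occur.
F(v3, v5, v1) flattens to v3 · v5 · v1
F(v2, F(v3, v5, v1), v4) flattens to v2 · v3 · v5 · v1 · v4
putting the inputs in ascending order: v1 · v2 · v3 · v4 · v5
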